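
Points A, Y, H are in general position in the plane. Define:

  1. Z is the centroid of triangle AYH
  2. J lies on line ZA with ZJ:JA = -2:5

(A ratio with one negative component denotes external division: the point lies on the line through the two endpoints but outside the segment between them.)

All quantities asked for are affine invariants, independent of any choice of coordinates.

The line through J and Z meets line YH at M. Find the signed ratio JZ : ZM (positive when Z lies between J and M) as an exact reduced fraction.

Assign A = (0, 0), Y = (1, 0), H = (0, 1) — the answer is frame-independent, so this choice is without loss of generality.
1. Z is the centroid of triangle AYH ⇒ Z = (1/3, 1/3)
2. J lies on line ZA with ZJ:JA = -2:5 ⇒ J = (5/9, 5/9)
line JZ meets YH at M = (1/2, 1/2)
Z = J + t·(M−J) with t = 4, so JZ:ZM = 4:-3

JZ:ZM = -4/3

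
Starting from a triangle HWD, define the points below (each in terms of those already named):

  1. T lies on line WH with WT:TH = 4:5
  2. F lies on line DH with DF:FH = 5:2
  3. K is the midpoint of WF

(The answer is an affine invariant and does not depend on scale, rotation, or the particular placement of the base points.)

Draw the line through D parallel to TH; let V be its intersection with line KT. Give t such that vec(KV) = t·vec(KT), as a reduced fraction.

t = -6

Assign H = (0, 0), W = (1, 0), D = (0, 1) — the answer is frame-independent, so this choice is without loss of generality.
1. T lies on line WH with WT:TH = 4:5 ⇒ T = (5/9, 0)
2. F lies on line DH with DF:FH = 5:2 ⇒ F = (0, 2/7)
3. K is the midpoint of WF ⇒ K = (1/2, 1/7)
through D parallel to TH: direction (-5/9, 0); meets KT at V = (1/6, 1)
V = K + t·(T−K) with t = -6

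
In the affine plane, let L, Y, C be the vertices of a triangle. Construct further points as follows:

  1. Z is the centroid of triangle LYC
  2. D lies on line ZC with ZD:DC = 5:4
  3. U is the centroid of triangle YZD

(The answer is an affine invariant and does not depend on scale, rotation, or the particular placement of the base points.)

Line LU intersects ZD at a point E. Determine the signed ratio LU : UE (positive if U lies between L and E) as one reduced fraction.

Choose coordinates L = (0, 0), Y = (1, 0), C = (0, 1).
1. Z is the centroid of triangle LYC ⇒ Z = (1/3, 1/3)
2. D lies on line ZC with ZD:DC = 5:4 ⇒ D = (4/27, 19/27)
3. U is the centroid of triangle YZD ⇒ U = (40/81, 28/81)
line LU meets ZD at E = (10/27, 7/27)
U = L + t·(E−L) with t = 4/3, so LU:UE = 4/3:-1/3

LU:UE = -4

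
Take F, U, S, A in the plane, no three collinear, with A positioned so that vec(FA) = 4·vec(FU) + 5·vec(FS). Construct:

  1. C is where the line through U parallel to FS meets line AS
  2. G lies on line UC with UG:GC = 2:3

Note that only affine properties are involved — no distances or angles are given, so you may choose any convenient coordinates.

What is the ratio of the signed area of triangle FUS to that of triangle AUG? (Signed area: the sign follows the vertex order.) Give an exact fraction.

[FUS]:[AUG] = -5/12

Choose coordinates F = (0, 0), U = (1, 0), S = (0, 1), A = (4, 5).
1. C is where the line through U parallel to FS meets line AS ⇒ C = (1, 2)
2. G lies on line UC with UG:GC = 2:3 ⇒ G = (1, 4/5)
2·[FUS] = 1, 2·[AUG] = -12/5
[FUS]:[AUG] = 1:-12/5 = -5/12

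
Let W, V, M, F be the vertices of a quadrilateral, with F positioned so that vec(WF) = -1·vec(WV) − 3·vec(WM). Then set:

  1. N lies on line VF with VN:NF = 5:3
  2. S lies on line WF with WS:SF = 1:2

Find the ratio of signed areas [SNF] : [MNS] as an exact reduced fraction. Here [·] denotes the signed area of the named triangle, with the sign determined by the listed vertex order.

[SNF]:[MNS] = 18/11

Work in coordinates with W = (0, 0), V = (1, 0), M = (0, 1), F = (-1, -3).
1. N lies on line VF with VN:NF = 5:3 ⇒ N = (-1/4, -15/8)
2. S lies on line WF with WS:SF = 1:2 ⇒ S = (-1/3, -1)
2·[SNF] = -3/4, 2·[MNS] = -11/24
[SNF]:[MNS] = -3/4:-11/24 = 18/11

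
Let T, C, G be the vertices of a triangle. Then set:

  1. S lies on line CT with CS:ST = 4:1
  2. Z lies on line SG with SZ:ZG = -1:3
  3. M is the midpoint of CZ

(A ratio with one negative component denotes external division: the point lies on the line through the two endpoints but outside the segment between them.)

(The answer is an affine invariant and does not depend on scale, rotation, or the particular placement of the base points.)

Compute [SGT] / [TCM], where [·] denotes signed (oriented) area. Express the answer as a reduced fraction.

[SGT]:[TCM] = -4/5

Assign T = (0, 0), C = (1, 0), G = (0, 1) — the answer is frame-independent, so this choice is without loss of generality.
1. S lies on line CT with CS:ST = 4:1 ⇒ S = (1/5, 0)
2. Z lies on line SG with SZ:ZG = -1:3 ⇒ Z = (3/10, -1/2)
3. M is the midpoint of CZ ⇒ M = (13/20, -1/4)
2·[SGT] = 1/5, 2·[TCM] = -1/4
[SGT]:[TCM] = 1/5:-1/4 = -4/5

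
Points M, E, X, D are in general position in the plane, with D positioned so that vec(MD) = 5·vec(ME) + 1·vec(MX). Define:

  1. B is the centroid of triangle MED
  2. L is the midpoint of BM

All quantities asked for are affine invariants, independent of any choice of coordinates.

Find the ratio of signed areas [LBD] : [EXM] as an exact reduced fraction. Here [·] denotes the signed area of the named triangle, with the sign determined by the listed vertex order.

[LBD]:[EXM] = 1/6

Work in coordinates with M = (0, 0), E = (1, 0), X = (0, 1), D = (5, 1).
1. B is the centroid of triangle MED ⇒ B = (2, 1/3)
2. L is the midpoint of BM ⇒ L = (1, 1/6)
2·[LBD] = 1/6, 2·[EXM] = 1
[LBD]:[EXM] = 1/6:1 = 1/6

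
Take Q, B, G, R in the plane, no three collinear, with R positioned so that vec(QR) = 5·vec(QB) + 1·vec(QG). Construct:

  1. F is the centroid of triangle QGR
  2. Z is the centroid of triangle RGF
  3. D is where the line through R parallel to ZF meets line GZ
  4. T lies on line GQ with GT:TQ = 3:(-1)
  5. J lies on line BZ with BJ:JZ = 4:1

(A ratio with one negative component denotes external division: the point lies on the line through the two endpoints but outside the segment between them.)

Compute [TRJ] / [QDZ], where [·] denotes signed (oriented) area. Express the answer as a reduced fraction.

[TRJ]:[QDZ] = 139/100

Work in coordinates with Q = (0, 0), B = (1, 0), G = (0, 1), R = (5, 1).
1. F is the centroid of triangle QGR ⇒ F = (5/3, 2/3)
2. Z is the centroid of triangle RGF ⇒ Z = (20/9, 8/9)
3. D is where the line through R parallel to ZF meets line GZ ⇒ D = (40/9, 7/9)
4. T lies on line GQ with GT:TQ = 3:(-1) ⇒ T = (0, -1/2)
5. J lies on line BZ with BJ:JZ = 4:1 ⇒ J = (89/45, 32/45)
2·[TRJ] = 139/45, 2·[QDZ] = 20/9
[TRJ]:[QDZ] = 139/45:20/9 = 139/100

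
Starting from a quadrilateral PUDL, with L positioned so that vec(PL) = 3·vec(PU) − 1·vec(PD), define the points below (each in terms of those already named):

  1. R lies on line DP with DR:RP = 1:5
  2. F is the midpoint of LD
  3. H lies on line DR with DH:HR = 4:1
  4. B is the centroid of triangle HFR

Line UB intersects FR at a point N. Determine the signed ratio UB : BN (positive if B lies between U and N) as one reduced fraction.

Set P = (0, 0), U = (1, 0), D = (0, 1), L = (3, -1); any affine frame gives the same invariant.
1. R lies on line DP with DR:RP = 1:5 ⇒ R = (0, 5/6)
2. F is the midpoint of LD ⇒ F = (3/2, 0)
3. H lies on line DR with DH:HR = 4:1 ⇒ H = (0, 13/15)
4. B is the centroid of triangle HFR ⇒ B = (1/2, 17/30)
line UB meets FR at N = (27/52, 85/156)
B = U + t·(N−U) with t = 26/25, so UB:BN = 26/25:-1/25

UB:BN = -26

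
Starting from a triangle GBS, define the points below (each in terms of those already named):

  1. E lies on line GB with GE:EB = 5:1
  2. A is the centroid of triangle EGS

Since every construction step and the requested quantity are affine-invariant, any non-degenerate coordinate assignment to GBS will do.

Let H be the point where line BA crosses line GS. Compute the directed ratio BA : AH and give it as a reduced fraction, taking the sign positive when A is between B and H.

BA:AH = 13/5

Set G = (0, 0), B = (1, 0), S = (0, 1); any affine frame gives the same invariant.
1. E lies on line GB with GE:EB = 5:1 ⇒ E = (5/6, 0)
2. A is the centroid of triangle EGS ⇒ A = (5/18, 1/3)
line BA meets GS at H = (0, 6/13)
A = B + t·(H−B) with t = 13/18, so BA:AH = 13/18:5/18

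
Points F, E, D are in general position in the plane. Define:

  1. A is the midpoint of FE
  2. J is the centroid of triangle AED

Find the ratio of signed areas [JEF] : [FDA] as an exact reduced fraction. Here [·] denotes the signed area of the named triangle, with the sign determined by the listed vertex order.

Assign F = (0, 0), E = (1, 0), D = (0, 1) — the answer is frame-independent, so this choice is without loss of generality.
1. A is the midpoint of FE ⇒ A = (1/2, 0)
2. J is the centroid of triangle AED ⇒ J = (1/2, 1/3)
2·[JEF] = -1/3, 2·[FDA] = -1/2
[JEF]:[FDA] = -1/3:-1/2 = 2/3

[JEF]:[FDA] = 2/3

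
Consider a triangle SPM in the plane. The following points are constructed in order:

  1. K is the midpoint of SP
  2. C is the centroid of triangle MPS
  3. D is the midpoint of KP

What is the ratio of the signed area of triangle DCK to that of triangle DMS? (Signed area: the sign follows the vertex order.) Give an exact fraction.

Assign S = (0, 0), P = (1, 0), M = (0, 1) — the answer is frame-independent, so this choice is without loss of generality.
1. K is the midpoint of SP ⇒ K = (1/2, 0)
2. C is the centroid of triangle MPS ⇒ C = (1/3, 1/3)
3. D is the midpoint of KP ⇒ D = (3/4, 0)
2·[DCK] = 1/12, 2·[DMS] = 3/4
[DCK]:[DMS] = 1/12:3/4 = 1/9

[DCK]:[DMS] = 1/9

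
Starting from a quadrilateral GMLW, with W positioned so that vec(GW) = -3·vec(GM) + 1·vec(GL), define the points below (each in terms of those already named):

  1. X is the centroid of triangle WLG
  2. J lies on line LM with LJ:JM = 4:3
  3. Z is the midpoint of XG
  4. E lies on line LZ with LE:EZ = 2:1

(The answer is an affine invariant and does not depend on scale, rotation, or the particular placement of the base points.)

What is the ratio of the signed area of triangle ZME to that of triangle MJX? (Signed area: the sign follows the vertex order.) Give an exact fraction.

[ZME]:[MJX] = 49/72

Work in coordinates with G = (0, 0), M = (1, 0), L = (0, 1), W = (-3, 1).
1. X is the centroid of triangle WLG ⇒ X = (-1, 2/3)
2. J lies on line LM with LJ:JM = 4:3 ⇒ J = (4/7, 3/7)
3. Z is the midpoint of XG ⇒ Z = (-1/2, 1/3)
4. E lies on line LZ with LE:EZ = 2:1 ⇒ E = (-1/3, 5/9)
2·[ZME] = 7/18, 2·[MJX] = 4/7
[ZME]:[MJX] = 7/18:4/7 = 49/72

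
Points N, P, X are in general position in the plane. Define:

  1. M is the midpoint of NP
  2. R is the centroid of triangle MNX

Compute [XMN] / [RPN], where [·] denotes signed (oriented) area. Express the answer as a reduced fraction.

Assign N = (0, 0), P = (1, 0), X = (0, 1) — the answer is frame-independent, so this choice is without loss of generality.
1. M is the midpoint of NP ⇒ M = (1/2, 0)
2. R is the centroid of triangle MNX ⇒ R = (1/6, 1/3)
2·[XMN] = -1/2, 2·[RPN] = -1/3
[XMN]:[RPN] = -1/2:-1/3 = 3/2

[XMN]:[RPN] = 3/2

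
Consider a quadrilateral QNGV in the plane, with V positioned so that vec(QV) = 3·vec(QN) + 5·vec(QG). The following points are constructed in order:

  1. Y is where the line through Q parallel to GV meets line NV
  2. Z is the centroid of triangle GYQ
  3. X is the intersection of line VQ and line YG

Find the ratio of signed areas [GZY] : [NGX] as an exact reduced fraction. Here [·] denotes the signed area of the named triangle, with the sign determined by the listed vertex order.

Choose coordinates Q = (0, 0), N = (1, 0), G = (0, 1), V = (3, 5).
1. Y is where the line through Q parallel to GV meets line NV ⇒ Y = (15/7, 20/7)
2. Z is the centroid of triangle GYQ ⇒ Z = (5/7, 9/7)
3. X is the intersection of line VQ and line YG ⇒ X = (5/4, 25/12)
2·[GZY] = 5/7, 2·[NGX] = -7/3
[GZY]:[NGX] = 5/7:-7/3 = -15/49

[GZY]:[NGX] = -15/49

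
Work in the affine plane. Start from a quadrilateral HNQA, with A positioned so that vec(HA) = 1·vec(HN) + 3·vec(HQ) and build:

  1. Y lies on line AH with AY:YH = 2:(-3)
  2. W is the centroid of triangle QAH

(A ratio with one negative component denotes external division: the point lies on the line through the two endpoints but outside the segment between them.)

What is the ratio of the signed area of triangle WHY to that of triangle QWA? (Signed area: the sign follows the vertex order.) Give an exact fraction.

Choose coordinates H = (0, 0), N = (1, 0), Q = (0, 1), A = (1, 3).
1. Y lies on line AH with AY:YH = 2:(-3) ⇒ Y = (3, 9)
2. W is the centroid of triangle QAH ⇒ W = (1/3, 4/3)
2·[WHY] = 1, 2·[QWA] = 1/3
[WHY]:[QWA] = 1:1/3 = 3

[WHY]:[QWA] = 3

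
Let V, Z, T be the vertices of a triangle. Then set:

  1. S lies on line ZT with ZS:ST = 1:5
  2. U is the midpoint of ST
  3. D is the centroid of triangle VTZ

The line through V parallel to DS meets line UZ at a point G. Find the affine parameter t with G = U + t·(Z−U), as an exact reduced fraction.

Assign V = (0, 0), Z = (1, 0), T = (0, 1) — the answer is frame-independent, so this choice is without loss of generality.
1. S lies on line ZT with ZS:ST = 1:5 ⇒ S = (5/6, 1/6)
2. U is the midpoint of ST ⇒ U = (5/12, 7/12)
3. D is the centroid of triangle VTZ ⇒ D = (1/3, 1/3)
through V parallel to DS: direction (1/2, -1/6); meets UZ at G = (3/2, -1/2)
G = U + t·(Z−U) with t = 13/7

t = 13/7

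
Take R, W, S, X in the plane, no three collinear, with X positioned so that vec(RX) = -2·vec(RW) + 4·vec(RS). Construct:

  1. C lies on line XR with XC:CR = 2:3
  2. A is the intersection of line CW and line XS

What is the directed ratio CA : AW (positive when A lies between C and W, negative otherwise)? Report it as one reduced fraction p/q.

Assign R = (0, 0), W = (1, 0), S = (0, 1), X = (-2, 4) — the answer is frame-independent, so this choice is without loss of generality.
1. C lies on line XR with XC:CR = 2:3 ⇒ C = (-6/5, 12/5)
2. A is the intersection of line CW and line XS ⇒ A = (-2/9, 4/3)
A = C + t·(W−C) with t = 4/9, so CA:AW = t:(1−t) = 4/9:5/9

CA:AW = 4/5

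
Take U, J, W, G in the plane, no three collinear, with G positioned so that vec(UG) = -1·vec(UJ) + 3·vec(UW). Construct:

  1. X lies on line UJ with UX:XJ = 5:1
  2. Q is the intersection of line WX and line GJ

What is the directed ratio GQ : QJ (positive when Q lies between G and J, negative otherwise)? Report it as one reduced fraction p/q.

GQ:QJ = -4

Set U = (0, 0), J = (1, 0), W = (0, 1), G = (-1, 3); any affine frame gives the same invariant.
1. X lies on line UJ with UX:XJ = 5:1 ⇒ X = (5/6, 0)
2. Q is the intersection of line WX and line GJ ⇒ Q = (5/3, -1)
Q = G + t·(J−G) with t = 4/3, so GQ:QJ = t:(1−t) = 4/3:-1/3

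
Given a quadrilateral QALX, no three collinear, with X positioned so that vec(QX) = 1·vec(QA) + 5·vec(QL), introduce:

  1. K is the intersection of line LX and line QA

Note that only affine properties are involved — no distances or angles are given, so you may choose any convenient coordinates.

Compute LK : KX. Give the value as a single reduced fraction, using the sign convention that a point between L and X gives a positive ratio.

Choose coordinates Q = (0, 0), A = (1, 0), L = (0, 1), X = (1, 5).
1. K is the intersection of line LX and line QA ⇒ K = (-1/4, 0)
K = L + t·(X−L) with t = -1/4, so LK:KX = t:(1−t) = -1/4:5/4

LK:KX = -1/5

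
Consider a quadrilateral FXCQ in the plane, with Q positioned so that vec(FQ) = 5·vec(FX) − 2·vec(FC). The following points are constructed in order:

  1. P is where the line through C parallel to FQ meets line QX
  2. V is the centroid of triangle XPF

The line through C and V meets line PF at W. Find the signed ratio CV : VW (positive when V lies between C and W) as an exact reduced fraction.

Assign F = (0, 0), X = (1, 0), C = (0, 1), Q = (5, -2) — the answer is frame-independent, so this choice is without loss of generality.
1. P is where the line through C parallel to FQ meets line QX ⇒ P = (-5, 3)
2. V is the centroid of triangle XPF ⇒ V = (-4/3, 1)
line CV meets PF at W = (-5/3, 1)
V = C + t·(W−C) with t = 4/5, so CV:VW = 4/5:1/5

CV:VW = 4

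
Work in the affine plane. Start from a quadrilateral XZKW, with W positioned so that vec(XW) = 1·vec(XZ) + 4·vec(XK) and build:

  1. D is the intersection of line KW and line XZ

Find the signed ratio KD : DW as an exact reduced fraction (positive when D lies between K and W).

Assign X = (0, 0), Z = (1, 0), K = (0, 1), W = (1, 4) — the answer is frame-independent, so this choice is without loss of generality.
1. D is the intersection of line KW and line XZ ⇒ D = (-1/3, 0)
D = K + t·(W−K) with t = -1/3, so KD:DW = t:(1−t) = -1/3:4/3

KD:DW = -1/4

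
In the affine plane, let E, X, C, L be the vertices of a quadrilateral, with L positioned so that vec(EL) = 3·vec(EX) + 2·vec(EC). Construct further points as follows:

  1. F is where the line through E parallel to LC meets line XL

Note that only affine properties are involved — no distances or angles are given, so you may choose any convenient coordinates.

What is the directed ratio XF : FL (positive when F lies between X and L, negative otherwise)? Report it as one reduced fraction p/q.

XF:FL = 1/3

Set E = (0, 0), X = (1, 0), C = (0, 1), L = (3, 2); any affine frame gives the same invariant.
1. F is where the line through E parallel to LC meets line XL ⇒ F = (3/2, 1/2)
F = X + t·(L−X) with t = 1/4, so XF:FL = t:(1−t) = 1/4:3/4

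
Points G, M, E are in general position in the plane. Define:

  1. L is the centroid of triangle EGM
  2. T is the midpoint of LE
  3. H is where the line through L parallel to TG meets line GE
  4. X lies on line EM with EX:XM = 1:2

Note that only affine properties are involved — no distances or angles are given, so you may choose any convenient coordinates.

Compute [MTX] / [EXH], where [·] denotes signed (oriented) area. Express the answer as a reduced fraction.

[MTX]:[EXH] = 1/6

Set G = (0, 0), M = (1, 0), E = (0, 1); any affine frame gives the same invariant.
1. L is the centroid of triangle EGM ⇒ L = (1/3, 1/3)
2. T is the midpoint of LE ⇒ T = (1/6, 2/3)
3. H is where the line through L parallel to TG meets line GE ⇒ H = (0, -1)
4. X lies on line EM with EX:XM = 1:2 ⇒ X = (1/3, 2/3)
2·[MTX] = -1/9, 2·[EXH] = -2/3
[MTX]:[EXH] = -1/9:-2/3 = 1/6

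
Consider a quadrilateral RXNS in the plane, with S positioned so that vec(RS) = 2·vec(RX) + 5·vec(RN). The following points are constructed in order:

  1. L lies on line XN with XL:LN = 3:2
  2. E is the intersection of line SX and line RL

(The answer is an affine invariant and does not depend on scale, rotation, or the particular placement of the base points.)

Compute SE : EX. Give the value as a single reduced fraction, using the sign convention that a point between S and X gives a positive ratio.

SE:EX = 4/3

Choose coordinates R = (0, 0), X = (1, 0), N = (0, 1), S = (2, 5).
1. L lies on line XN with XL:LN = 3:2 ⇒ L = (2/5, 3/5)
2. E is the intersection of line SX and line RL ⇒ E = (10/7, 15/7)
E = S + t·(X−S) with t = 4/7, so SE:EX = t:(1−t) = 4/7:3/7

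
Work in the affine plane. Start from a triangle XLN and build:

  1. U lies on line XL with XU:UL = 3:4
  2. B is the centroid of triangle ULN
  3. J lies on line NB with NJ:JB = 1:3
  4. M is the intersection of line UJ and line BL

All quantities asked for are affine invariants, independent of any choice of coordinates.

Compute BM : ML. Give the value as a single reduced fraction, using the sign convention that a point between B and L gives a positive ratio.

Assign X = (0, 0), L = (1, 0), N = (0, 1) — the answer is frame-independent, so this choice is without loss of generality.
1. U lies on line XL with XU:UL = 3:4 ⇒ U = (3/7, 0)
2. B is the centroid of triangle ULN ⇒ B = (10/21, 1/3)
3. J lies on line NB with NJ:JB = 1:3 ⇒ J = (5/42, 5/6)
4. M is the intersection of line UJ and line BL ⇒ M = (37/147, 10/21)
M = B + t·(L−B) with t = -3/7, so BM:ML = t:(1−t) = -3/7:10/7

BM:ML = -3/10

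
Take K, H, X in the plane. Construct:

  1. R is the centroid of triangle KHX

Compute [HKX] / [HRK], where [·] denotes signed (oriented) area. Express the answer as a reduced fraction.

[HKX]:[HRK] = -3

Assign K = (0, 0), H = (1, 0), X = (0, 1) — the answer is frame-independent, so this choice is without loss of generality.
1. R is the centroid of triangle KHX ⇒ R = (1/3, 1/3)
2·[HKX] = -1, 2·[HRK] = 1/3
[HKX]:[HRK] = -1:1/3 = -3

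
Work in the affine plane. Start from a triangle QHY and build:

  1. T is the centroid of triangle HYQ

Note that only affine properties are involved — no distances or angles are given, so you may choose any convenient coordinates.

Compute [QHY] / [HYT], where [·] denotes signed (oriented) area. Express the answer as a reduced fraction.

Assign Q = (0, 0), H = (1, 0), Y = (0, 1) — the answer is frame-independent, so this choice is without loss of generality.
1. T is the centroid of triangle HYQ ⇒ T = (1/3, 1/3)
2·[QHY] = 1, 2·[HYT] = 1/3
[QHY]:[HYT] = 1:1/3 = 3

[QHY]:[HYT] = 3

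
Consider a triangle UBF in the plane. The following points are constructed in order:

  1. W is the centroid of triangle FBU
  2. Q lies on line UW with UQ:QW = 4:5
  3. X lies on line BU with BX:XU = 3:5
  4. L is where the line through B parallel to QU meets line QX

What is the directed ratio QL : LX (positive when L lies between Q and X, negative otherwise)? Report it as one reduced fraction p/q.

Assign U = (0, 0), B = (1, 0), F = (0, 1) — the answer is frame-independent, so this choice is without loss of generality.
1. W is the centroid of triangle FBU ⇒ W = (1/3, 1/3)
2. Q lies on line UW with UQ:QW = 4:5 ⇒ Q = (4/27, 4/27)
3. X lies on line BU with BX:XU = 3:5 ⇒ X = (5/8, 0)
4. L is where the line through B parallel to QU meets line QX ⇒ L = (41/45, -4/45)
L = Q + t·(X−Q) with t = 8/5, so QL:LX = t:(1−t) = 8/5:-3/5

QL:LX = -8/3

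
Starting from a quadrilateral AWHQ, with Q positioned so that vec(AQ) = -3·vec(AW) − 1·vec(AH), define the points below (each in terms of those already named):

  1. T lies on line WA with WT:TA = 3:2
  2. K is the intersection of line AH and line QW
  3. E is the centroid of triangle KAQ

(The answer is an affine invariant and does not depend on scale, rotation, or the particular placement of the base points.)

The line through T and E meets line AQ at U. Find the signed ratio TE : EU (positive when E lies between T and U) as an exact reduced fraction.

TE:EU = 3/5

Work in coordinates with A = (0, 0), W = (1, 0), H = (0, 1), Q = (-3, -1).
1. T lies on line WA with WT:TA = 3:2 ⇒ T = (2/5, 0)
2. K is the intersection of line AH and line QW ⇒ K = (0, -1/4)
3. E is the centroid of triangle KAQ ⇒ E = (-1, -5/12)
line TE meets AQ at U = (-10/3, -10/9)
E = T + t·(U−T) with t = 3/8, so TE:EU = 3/8:5/8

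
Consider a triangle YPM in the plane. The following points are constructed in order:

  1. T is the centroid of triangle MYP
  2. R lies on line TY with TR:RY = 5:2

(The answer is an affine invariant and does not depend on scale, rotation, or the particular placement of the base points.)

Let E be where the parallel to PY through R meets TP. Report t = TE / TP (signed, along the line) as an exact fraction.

Assign Y = (0, 0), P = (1, 0), M = (0, 1) — the answer is frame-independent, so this choice is without loss of generality.
1. T is the centroid of triangle MYP ⇒ T = (1/3, 1/3)
2. R lies on line TY with TR:RY = 5:2 ⇒ R = (2/21, 2/21)
through R parallel to PY: direction (-1, 0); meets TP at E = (17/21, 2/21)
E = T + t·(P−T) with t = 5/7

t = 5/7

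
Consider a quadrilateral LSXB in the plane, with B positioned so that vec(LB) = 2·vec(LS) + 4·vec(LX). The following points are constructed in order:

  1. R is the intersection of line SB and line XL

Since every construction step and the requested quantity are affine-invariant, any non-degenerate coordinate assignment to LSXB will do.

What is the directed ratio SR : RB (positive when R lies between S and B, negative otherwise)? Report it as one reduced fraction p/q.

SR:RB = -1/2

Choose coordinates L = (0, 0), S = (1, 0), X = (0, 1), B = (2, 4).
1. R is the intersection of line SB and line XL ⇒ R = (0, -4)
R = S + t·(B−S) with t = -1, so SR:RB = t:(1−t) = -1:2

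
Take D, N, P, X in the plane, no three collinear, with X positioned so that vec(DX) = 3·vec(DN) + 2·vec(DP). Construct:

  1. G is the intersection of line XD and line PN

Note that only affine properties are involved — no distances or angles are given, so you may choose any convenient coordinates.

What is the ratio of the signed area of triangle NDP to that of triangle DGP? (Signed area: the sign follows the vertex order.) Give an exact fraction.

[NDP]:[DGP] = -5/3

Choose coordinates D = (0, 0), N = (1, 0), P = (0, 1), X = (3, 2).
1. G is the intersection of line XD and line PN ⇒ G = (3/5, 2/5)
2·[NDP] = -1, 2·[DGP] = 3/5
[NDP]:[DGP] = -1:3/5 = -5/3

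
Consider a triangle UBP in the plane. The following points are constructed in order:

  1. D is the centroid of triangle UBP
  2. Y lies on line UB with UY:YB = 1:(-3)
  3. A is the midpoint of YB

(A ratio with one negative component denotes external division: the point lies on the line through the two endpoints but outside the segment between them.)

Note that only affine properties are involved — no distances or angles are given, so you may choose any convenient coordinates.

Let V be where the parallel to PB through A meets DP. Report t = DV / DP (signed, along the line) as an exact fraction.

Choose coordinates U = (0, 0), B = (1, 0), P = (0, 1).
1. D is the centroid of triangle UBP ⇒ D = (1/3, 1/3)
2. Y lies on line UB with UY:YB = 1:(-3) ⇒ Y = (-1/2, 0)
3. A is the midpoint of YB ⇒ A = (1/4, 0)
through A parallel to PB: direction (1, -1); meets DP at V = (3/4, -1/2)
V = D + t·(P−D) with t = -5/4

t = -5/4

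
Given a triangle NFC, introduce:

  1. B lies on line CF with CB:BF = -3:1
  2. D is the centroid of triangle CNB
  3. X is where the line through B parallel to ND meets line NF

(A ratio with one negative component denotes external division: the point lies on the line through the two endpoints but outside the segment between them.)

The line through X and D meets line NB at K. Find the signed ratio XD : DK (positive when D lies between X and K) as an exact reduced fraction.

XD:DK = 2

Work in coordinates with N = (0, 0), F = (1, 0), C = (0, 1).
1. B lies on line CF with CB:BF = -3:1 ⇒ B = (3/2, -1/2)
2. D is the centroid of triangle CNB ⇒ D = (1/2, 1/6)
3. X is where the line through B parallel to ND meets line NF ⇒ X = (3, 0)
line XD meets NB at K = (-3/4, 1/4)
D = X + t·(K−X) with t = 2/3, so XD:DK = 2/3:1/3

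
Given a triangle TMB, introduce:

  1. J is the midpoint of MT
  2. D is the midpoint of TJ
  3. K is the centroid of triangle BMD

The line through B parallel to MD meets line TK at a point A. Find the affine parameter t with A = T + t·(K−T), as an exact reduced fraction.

t = 3

Set T = (0, 0), M = (1, 0), B = (0, 1); any affine frame gives the same invariant.
1. J is the midpoint of MT ⇒ J = (1/2, 0)
2. D is the midpoint of TJ ⇒ D = (1/4, 0)
3. K is the centroid of triangle BMD ⇒ K = (5/12, 1/3)
through B parallel to MD: direction (-3/4, 0); meets TK at A = (5/4, 1)
A = T + t·(K−T) with t = 3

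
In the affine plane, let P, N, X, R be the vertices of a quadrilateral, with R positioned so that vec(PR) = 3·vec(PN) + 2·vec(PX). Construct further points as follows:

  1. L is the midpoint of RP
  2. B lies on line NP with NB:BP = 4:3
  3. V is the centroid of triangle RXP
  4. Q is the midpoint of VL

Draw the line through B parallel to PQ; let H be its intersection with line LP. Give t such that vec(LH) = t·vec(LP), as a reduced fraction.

Choose coordinates P = (0, 0), N = (1, 0), X = (0, 1), R = (3, 2).
1. L is the midpoint of RP ⇒ L = (3/2, 1)
2. B lies on line NP with NB:BP = 4:3 ⇒ B = (3/7, 0)
3. V is the centroid of triangle RXP ⇒ V = (1, 1)
4. Q is the midpoint of VL ⇒ Q = (5/4, 1)
through B parallel to PQ: direction (5/4, 1); meets LP at H = (18/7, 12/7)
H = L + t·(P−L) with t = -5/7

t = -5/7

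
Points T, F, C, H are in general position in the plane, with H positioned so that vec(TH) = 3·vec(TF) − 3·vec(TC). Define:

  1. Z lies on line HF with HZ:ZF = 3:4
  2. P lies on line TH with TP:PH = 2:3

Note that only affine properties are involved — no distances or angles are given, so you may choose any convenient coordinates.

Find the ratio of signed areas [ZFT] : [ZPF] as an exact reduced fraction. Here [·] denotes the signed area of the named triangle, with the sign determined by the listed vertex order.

Assign T = (0, 0), F = (1, 0), C = (0, 1), H = (3, -3) — the answer is frame-independent, so this choice is without loss of generality.
1. Z lies on line HF with HZ:ZF = 3:4 ⇒ Z = (15/7, -12/7)
2. P lies on line TH with TP:PH = 2:3 ⇒ P = (6/5, -6/5)
2·[ZFT] = 12/7, 2·[ZPF] = -36/35
[ZFT]:[ZPF] = 12/7:-36/35 = -5/3

[ZFT]:[ZPF] = -5/3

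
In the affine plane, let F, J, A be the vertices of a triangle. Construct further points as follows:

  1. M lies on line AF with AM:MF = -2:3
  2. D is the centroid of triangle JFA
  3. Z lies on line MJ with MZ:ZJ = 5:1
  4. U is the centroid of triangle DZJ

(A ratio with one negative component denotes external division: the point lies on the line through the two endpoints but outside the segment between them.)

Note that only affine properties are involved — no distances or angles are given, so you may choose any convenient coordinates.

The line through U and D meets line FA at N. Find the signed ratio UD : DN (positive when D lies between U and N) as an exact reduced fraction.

UD:DN = 7/6

Work in coordinates with F = (0, 0), J = (1, 0), A = (0, 1).
1. M lies on line AF with AM:MF = -2:3 ⇒ M = (0, 3)
2. D is the centroid of triangle JFA ⇒ D = (1/3, 1/3)
3. Z lies on line MJ with MZ:ZJ = 5:1 ⇒ Z = (5/6, 1/2)
4. U is the centroid of triangle DZJ ⇒ U = (13/18, 5/18)
line UD meets FA at N = (0, 8/21)
D = U + t·(N−U) with t = 7/13, so UD:DN = 7/13:6/13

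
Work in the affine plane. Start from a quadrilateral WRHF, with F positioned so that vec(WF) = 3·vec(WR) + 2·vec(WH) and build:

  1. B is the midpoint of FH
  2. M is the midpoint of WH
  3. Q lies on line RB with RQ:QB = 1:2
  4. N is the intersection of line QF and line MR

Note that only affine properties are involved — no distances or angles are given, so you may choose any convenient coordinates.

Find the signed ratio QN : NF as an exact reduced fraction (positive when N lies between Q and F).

QN:NF = -7/36

Work in coordinates with W = (0, 0), R = (1, 0), H = (0, 1), F = (3, 2).
1. B is the midpoint of FH ⇒ B = (3/2, 3/2)
2. M is the midpoint of WH ⇒ M = (0, 1/2)
3. Q lies on line RB with RQ:QB = 1:2 ⇒ Q = (7/6, 1/2)
4. N is the intersection of line QF and line MR ⇒ N = (21/29, 4/29)
N = Q + t·(F−Q) with t = -7/29, so QN:NF = t:(1−t) = -7/29:36/29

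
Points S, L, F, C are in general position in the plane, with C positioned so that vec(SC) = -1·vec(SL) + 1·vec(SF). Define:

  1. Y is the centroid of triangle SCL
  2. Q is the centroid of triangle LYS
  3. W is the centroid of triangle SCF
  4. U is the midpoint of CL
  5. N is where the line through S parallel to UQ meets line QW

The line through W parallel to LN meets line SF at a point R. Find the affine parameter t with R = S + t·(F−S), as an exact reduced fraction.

t = 107/234

Choose coordinates S = (0, 0), L = (1, 0), F = (0, 1), C = (-1, 1).
1. Y is the centroid of triangle SCL ⇒ Y = (0, 1/3)
2. Q is the centroid of triangle LYS ⇒ Q = (1/3, 1/9)
3. W is the centroid of triangle SCF ⇒ W = (-1/3, 2/3)
4. U is the midpoint of CL ⇒ U = (0, 1/2)
5. N is where the line through S parallel to UQ meets line QW ⇒ N = (-7/6, 49/36)
through W parallel to LN: direction (-13/6, 49/36); meets SF at R = (0, 107/234)
R = S + t·(F−S) with t = 107/234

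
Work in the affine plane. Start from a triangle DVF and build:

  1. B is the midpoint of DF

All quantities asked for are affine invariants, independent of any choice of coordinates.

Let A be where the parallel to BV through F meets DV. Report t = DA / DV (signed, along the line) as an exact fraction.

Work in coordinates with D = (0, 0), V = (1, 0), F = (0, 1).
1. B is the midpoint of DF ⇒ B = (0, 1/2)
through F parallel to BV: direction (1, -1/2); meets DV at A = (2, 0)
A = D + t·(V−D) with t = 2

t = 2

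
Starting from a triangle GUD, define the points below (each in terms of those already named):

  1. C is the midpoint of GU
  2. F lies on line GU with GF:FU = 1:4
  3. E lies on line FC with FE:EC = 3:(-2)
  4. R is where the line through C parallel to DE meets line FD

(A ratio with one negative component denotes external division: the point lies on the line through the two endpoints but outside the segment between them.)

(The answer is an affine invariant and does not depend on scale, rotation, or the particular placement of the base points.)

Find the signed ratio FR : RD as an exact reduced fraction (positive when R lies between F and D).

Work in coordinates with G = (0, 0), U = (1, 0), D = (0, 1).
1. C is the midpoint of GU ⇒ C = (1/2, 0)
2. F lies on line GU with GF:FU = 1:4 ⇒ F = (1/5, 0)
3. E lies on line FC with FE:EC = 3:(-2) ⇒ E = (11/10, 0)
4. R is where the line through C parallel to DE meets line FD ⇒ R = (2/15, 1/3)
R = F + t·(D−F) with t = 1/3, so FR:RD = t:(1−t) = 1/3:2/3

FR:RD = 1/2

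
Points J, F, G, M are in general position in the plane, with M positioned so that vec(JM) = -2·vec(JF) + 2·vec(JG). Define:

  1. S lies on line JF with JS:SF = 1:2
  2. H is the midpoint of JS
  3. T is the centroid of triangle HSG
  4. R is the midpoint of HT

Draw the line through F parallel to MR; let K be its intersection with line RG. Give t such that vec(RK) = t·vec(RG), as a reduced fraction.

t = 7/9

Set J = (0, 0), F = (1, 0), G = (0, 1), M = (-2, 2); any affine frame gives the same invariant.
1. S lies on line JF with JS:SF = 1:2 ⇒ S = (1/3, 0)
2. H is the midpoint of JS ⇒ H = (1/6, 0)
3. T is the centroid of triangle HSG ⇒ T = (1/6, 1/3)
4. R is the midpoint of HT ⇒ R = (1/6, 1/6)
through F parallel to MR: direction (13/6, -11/6); meets RG at K = (1/27, 22/27)
K = R + t·(G−R) with t = 7/9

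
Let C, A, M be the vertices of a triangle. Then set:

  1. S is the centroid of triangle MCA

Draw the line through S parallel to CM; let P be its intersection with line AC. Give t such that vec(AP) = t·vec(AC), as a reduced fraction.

t = 2/3

Work in coordinates with C = (0, 0), A = (1, 0), M = (0, 1).
1. S is the centroid of triangle MCA ⇒ S = (1/3, 1/3)
through S parallel to CM: direction (0, 1); meets AC at P = (1/3, 0)
P = A + t·(C−A) with t = 2/3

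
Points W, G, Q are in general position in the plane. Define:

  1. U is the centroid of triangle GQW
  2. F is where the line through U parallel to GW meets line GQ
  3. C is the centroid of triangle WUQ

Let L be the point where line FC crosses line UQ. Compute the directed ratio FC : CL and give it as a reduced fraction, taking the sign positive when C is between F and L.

FC:CL = -3

Assign W = (0, 0), G = (1, 0), Q = (0, 1) — the answer is frame-independent, so this choice is without loss of generality.
1. U is the centroid of triangle GQW ⇒ U = (1/3, 1/3)
2. F is where the line through U parallel to GW meets line GQ ⇒ F = (2/3, 1/3)
3. C is the centroid of triangle WUQ ⇒ C = (1/9, 4/9)
line FC meets UQ at L = (8/27, 11/27)
C = F + t·(L−F) with t = 3/2, so FC:CL = 3/2:-1/2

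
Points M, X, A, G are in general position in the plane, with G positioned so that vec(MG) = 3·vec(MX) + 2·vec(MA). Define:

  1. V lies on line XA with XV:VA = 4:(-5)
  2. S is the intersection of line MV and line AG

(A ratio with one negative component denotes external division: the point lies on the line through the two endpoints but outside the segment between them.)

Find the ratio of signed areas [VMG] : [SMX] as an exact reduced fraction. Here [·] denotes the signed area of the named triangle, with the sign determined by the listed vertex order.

[VMG]:[SMX] = -187/6

Work in coordinates with M = (0, 0), X = (1, 0), A = (0, 1), G = (3, 2).
1. V lies on line XA with XV:VA = 4:(-5) ⇒ V = (5, -4)
2. S is the intersection of line MV and line AG ⇒ S = (-15/17, 12/17)
2·[VMG] = -22, 2·[SMX] = 12/17
[VMG]:[SMX] = -22:12/17 = -187/6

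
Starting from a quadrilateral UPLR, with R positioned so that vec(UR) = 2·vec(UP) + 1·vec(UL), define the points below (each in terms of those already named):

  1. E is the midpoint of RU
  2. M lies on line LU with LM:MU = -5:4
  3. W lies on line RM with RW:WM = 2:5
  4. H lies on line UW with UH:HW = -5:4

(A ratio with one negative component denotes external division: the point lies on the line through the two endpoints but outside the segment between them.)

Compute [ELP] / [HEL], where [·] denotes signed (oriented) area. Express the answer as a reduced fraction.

[ELP]:[HEL] = -7/6

Work in coordinates with U = (0, 0), P = (1, 0), L = (0, 1), R = (2, 1).
1. E is the midpoint of RU ⇒ E = (1, 1/2)
2. M lies on line LU with LM:MU = -5:4 ⇒ M = (0, -4)
3. W lies on line RM with RW:WM = 2:5 ⇒ W = (10/7, -3/7)
4. H lies on line UW with UH:HW = -5:4 ⇒ H = (50/7, -15/7)
2·[ELP] = 1/2, 2·[HEL] = -3/7
[ELP]:[HEL] = 1/2:-3/7 = -7/6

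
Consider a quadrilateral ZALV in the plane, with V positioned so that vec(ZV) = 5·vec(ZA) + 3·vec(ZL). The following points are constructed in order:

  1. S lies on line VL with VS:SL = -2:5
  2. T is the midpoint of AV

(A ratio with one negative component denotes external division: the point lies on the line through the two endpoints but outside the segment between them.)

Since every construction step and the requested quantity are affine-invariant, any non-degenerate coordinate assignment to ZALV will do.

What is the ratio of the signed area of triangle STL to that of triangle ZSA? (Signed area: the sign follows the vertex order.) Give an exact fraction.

[STL]:[ZSA] = 35/26

Set Z = (0, 0), A = (1, 0), L = (0, 1), V = (5, 3); any affine frame gives the same invariant.
1. S lies on line VL with VS:SL = -2:5 ⇒ S = (25/3, 13/3)
2. T is the midpoint of AV ⇒ T = (3, 3/2)
2·[STL] = -35/6, 2·[ZSA] = -13/3
[STL]:[ZSA] = -35/6:-13/3 = 35/26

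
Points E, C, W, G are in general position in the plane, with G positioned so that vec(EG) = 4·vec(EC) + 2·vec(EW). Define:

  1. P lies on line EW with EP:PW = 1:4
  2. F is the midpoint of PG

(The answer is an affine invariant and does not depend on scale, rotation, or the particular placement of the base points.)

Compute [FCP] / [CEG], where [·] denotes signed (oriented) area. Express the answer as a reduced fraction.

[FCP]:[CEG] = 13/20

Work in coordinates with E = (0, 0), C = (1, 0), W = (0, 1), G = (4, 2).
1. P lies on line EW with EP:PW = 1:4 ⇒ P = (0, 1/5)
2. F is the midpoint of PG ⇒ F = (2, 11/10)
2·[FCP] = -13/10, 2·[CEG] = -2
[FCP]:[CEG] = -13/10:-2 = 13/20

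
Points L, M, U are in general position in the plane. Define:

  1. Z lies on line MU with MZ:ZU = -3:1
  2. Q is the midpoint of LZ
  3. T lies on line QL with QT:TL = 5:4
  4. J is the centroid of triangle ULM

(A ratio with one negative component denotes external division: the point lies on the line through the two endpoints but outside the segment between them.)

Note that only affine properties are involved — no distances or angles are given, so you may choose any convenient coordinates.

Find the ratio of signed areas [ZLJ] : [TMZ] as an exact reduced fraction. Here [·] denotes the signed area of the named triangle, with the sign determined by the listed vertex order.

[ZLJ]:[TMZ] = 4/7

Set L = (0, 0), M = (1, 0), U = (0, 1); any affine frame gives the same invariant.
1. Z lies on line MU with MZ:ZU = -3:1 ⇒ Z = (-1/2, 3/2)
2. Q is the midpoint of LZ ⇒ Q = (-1/4, 3/4)
3. T lies on line QL with QT:TL = 5:4 ⇒ T = (-1/9, 1/3)
4. J is the centroid of triangle ULM ⇒ J = (1/3, 1/3)
2·[ZLJ] = 2/3, 2·[TMZ] = 7/6
[ZLJ]:[TMZ] = 2/3:7/6 = 4/7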